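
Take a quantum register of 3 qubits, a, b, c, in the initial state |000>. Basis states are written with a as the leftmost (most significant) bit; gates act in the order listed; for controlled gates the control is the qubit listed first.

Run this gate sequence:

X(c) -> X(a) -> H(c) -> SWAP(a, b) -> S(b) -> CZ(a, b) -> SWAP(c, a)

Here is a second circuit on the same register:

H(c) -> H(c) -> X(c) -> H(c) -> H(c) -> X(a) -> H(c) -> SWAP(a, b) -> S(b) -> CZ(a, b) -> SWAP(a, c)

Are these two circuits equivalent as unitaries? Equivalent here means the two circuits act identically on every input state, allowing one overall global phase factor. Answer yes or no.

Yes: on every input state the two circuits agree up to one overall phase factor.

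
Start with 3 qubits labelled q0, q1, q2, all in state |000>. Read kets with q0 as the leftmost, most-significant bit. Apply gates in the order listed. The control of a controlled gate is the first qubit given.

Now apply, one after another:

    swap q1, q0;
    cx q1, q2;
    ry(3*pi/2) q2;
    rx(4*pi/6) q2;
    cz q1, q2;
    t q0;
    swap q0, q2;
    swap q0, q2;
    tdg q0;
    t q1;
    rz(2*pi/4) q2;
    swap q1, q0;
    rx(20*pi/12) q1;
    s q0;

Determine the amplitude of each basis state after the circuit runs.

After the circuit, the state carries amplitude (3*sqrt(2) - sqrt(6)*I)*exp(I*pi/4)/8 on |000>, (-sqrt(6) - 3*sqrt(2)*I)*exp(I*pi/4)/8 on |001>, (sqrt(6) - sqrt(2)*I)*exp(3*I*pi/4)/8 on |010>, (sqrt(6) - sqrt(2)*I)*exp(I*pi/4)/8 on |011>, 0 on |100>, 0 on |101>, 0 on |110>, 0 on |111>. Key observation: steps 6-9 multiply out to the identity, so the circuit reduces to the remaining gates.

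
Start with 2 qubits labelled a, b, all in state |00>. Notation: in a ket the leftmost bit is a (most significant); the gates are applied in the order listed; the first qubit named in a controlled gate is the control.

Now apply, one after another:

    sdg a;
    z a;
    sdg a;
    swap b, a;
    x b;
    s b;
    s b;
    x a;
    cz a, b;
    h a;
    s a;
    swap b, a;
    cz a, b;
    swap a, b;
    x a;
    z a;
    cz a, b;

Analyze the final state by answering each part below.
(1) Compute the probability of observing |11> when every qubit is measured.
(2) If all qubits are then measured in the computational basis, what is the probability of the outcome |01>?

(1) Outcome |11> occurs with probability 1/2.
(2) A full measurement returns |01> with probability 1/2.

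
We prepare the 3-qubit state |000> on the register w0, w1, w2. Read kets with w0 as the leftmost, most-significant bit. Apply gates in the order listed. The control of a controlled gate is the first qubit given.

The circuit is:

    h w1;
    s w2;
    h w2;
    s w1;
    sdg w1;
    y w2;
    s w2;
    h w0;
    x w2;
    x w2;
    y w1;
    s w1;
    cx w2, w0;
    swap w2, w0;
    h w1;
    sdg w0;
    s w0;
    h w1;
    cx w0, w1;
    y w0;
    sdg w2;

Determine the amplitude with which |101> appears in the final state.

The amplitude on |101> is -sqrt(2)/4.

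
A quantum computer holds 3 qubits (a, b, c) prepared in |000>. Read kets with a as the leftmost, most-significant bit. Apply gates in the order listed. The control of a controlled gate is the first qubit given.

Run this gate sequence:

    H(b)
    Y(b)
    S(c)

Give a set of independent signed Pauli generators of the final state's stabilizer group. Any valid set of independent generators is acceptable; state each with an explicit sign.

The stabilizer group can be generated by -IXI, +ZII, +IIZ, among other valid generating sets.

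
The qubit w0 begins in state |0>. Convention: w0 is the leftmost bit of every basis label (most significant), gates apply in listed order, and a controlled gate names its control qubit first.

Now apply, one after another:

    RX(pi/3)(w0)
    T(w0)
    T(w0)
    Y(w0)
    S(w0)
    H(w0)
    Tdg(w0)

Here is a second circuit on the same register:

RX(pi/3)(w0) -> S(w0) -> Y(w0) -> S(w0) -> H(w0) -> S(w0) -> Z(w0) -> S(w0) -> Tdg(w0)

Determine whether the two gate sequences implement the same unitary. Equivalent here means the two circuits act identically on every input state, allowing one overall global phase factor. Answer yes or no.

Yes: on every input state the two circuits agree up to one overall phase factor.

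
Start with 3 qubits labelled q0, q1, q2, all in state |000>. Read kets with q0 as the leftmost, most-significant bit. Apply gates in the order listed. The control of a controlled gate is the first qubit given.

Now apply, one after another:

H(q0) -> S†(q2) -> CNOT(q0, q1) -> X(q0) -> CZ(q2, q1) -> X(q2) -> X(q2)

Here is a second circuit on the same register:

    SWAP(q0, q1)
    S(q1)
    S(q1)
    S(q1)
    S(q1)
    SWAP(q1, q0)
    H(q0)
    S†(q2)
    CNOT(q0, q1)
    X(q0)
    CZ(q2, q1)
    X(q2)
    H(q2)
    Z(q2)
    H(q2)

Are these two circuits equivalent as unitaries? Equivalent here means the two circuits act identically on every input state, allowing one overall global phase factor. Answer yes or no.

Yes — the two circuits implement the same unitary up to a global phase.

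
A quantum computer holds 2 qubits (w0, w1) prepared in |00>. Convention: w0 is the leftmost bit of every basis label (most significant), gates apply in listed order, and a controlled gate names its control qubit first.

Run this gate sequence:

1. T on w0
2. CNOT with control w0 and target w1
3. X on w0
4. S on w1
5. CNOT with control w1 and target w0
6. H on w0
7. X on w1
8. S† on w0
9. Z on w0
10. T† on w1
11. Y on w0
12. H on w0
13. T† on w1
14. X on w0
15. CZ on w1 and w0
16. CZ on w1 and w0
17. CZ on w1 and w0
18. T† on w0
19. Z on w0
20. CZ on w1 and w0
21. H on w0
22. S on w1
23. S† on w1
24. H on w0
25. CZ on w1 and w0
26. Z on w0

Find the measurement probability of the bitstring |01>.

A full measurement returns |01> with probability 1/2. Key observation: gates 19-26 undo each other exactly, leaving only the rest of the circuit to track.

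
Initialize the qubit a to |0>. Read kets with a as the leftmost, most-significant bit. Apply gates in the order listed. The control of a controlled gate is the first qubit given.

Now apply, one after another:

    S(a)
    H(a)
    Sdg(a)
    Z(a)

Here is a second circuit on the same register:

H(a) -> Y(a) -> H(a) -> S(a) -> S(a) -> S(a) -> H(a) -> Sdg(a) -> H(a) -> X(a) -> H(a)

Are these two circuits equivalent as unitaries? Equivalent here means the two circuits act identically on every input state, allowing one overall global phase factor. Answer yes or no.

No, they are not equivalent — no single phase factor reconciles the two unitaries.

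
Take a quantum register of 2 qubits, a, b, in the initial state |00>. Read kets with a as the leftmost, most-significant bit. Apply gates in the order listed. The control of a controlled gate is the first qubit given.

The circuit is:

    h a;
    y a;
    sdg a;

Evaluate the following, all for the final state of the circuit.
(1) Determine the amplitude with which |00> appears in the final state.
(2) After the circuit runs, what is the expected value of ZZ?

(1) |00> carries amplitude -sqrt(2)*I/2 in the final state.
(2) The observable ZZ averages to 0.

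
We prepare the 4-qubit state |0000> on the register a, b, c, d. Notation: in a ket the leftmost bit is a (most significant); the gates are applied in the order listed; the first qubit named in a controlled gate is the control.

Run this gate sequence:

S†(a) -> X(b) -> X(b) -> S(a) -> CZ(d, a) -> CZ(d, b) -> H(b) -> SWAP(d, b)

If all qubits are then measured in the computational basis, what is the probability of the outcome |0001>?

Outcome |0001> occurs with probability 1/2.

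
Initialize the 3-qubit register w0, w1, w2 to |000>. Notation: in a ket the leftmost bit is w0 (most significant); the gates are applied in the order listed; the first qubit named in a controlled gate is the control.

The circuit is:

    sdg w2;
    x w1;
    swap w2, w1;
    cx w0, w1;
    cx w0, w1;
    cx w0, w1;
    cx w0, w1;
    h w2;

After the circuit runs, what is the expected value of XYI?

The expectation value of XYI is 0. Key observation: the block from step 4 through step 7 cancels to the identity and can be dropped.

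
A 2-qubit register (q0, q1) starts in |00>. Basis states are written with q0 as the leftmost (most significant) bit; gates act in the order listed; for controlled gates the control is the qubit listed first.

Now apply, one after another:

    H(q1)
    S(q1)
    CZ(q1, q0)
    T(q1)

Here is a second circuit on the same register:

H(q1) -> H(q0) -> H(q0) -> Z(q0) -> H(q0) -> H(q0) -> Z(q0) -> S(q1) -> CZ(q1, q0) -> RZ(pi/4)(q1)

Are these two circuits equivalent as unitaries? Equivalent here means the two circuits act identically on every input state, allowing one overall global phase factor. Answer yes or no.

Yes, they are equivalent — the unitaries differ by at most a global phase.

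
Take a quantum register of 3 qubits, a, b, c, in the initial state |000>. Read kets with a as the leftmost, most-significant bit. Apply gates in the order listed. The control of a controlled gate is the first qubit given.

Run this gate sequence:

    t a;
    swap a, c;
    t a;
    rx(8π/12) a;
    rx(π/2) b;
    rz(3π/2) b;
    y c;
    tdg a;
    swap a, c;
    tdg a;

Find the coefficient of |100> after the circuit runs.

The amplitude on |100> is -sqrt(2)*I/4.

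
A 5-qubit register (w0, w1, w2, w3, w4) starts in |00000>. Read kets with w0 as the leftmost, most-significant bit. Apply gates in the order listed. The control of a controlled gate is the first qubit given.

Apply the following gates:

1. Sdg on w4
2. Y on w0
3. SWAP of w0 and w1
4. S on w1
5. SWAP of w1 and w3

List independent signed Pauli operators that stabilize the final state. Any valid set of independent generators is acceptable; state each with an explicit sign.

One valid set of independent stabilizer generators is +ZIIII, +IZIII, +IIZII, -IIIZI, +IIIIZ (any independent generating set of the same group is equally correct).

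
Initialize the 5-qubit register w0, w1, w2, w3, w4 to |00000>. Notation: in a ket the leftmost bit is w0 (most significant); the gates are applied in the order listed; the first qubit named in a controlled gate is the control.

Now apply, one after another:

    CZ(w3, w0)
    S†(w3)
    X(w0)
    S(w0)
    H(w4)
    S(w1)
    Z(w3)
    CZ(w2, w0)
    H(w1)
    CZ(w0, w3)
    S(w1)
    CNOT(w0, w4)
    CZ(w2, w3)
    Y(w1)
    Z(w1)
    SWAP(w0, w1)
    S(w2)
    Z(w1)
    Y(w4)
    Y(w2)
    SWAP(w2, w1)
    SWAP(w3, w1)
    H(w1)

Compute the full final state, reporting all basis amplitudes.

The final amplitudes are -sqrt(2)*I/4 on |00110>, sqrt(2)*I/4 on |00111>, -sqrt(2)*I/4 on |01110>, sqrt(2)*I/4 on |01111>, -sqrt(2)/4 on |10110>, sqrt(2)/4 on |10111>, -sqrt(2)/4 on |11110>, sqrt(2)/4 on |11111>, and 0 on every other basis state.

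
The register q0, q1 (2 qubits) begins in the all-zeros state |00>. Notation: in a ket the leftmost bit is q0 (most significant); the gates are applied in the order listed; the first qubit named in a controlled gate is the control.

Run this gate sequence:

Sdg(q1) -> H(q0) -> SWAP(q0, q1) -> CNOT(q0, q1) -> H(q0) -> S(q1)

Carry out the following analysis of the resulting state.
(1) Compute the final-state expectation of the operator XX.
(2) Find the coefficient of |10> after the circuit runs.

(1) In the final state, XX has expectation 0.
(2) The final state's coefficient on |10> equals 1/2.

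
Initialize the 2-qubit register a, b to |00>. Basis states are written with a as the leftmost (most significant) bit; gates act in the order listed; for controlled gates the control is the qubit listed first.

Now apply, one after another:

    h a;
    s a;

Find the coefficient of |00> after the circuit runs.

The final state's coefficient on |00> equals sqrt(2)/2.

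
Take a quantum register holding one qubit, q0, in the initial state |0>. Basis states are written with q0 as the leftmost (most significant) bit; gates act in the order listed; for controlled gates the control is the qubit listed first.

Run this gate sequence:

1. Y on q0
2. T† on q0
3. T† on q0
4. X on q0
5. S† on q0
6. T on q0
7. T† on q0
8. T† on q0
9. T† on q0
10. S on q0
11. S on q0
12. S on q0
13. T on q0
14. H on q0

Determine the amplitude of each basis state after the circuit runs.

The resulting statevector has amplitude sqrt(2)/2 on |0>, sqrt(2)/2 on |1>.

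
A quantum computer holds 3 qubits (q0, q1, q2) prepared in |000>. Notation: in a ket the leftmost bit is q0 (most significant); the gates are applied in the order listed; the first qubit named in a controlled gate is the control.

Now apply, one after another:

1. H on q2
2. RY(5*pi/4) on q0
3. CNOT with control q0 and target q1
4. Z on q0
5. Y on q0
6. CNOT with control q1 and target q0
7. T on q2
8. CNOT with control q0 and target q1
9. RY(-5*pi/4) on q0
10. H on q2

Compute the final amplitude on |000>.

The final state's coefficient on |000> equals sqrt(2)*exp(3*I*pi/4)/8 + exp(3*I*pi/4)/4 + sqrt(2)*I/8 + I/4.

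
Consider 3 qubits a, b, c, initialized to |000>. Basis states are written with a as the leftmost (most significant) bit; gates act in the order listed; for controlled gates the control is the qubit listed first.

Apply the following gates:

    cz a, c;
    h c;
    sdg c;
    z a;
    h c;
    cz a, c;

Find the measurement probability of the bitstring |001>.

Outcome |001> occurs with probability 1/2.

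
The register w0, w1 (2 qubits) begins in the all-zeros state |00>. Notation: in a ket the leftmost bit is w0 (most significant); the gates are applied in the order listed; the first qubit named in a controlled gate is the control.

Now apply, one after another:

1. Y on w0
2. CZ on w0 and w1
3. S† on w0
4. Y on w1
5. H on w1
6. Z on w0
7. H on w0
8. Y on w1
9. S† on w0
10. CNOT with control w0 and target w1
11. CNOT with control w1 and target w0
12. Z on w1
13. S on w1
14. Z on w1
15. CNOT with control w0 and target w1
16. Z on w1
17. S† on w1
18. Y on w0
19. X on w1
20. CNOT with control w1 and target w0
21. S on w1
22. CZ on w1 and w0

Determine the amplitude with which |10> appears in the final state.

The amplitude on |10> is 1/2.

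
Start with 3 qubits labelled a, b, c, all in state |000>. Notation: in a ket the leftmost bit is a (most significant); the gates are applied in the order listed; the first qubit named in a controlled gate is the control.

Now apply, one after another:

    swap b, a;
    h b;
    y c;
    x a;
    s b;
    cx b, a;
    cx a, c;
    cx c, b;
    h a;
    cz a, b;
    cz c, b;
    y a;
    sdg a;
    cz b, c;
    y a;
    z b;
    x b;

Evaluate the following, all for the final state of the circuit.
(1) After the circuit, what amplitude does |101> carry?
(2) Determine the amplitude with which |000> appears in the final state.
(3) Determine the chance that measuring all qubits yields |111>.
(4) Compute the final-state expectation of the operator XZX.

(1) The amplitude on |101> is 0.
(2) The final state's coefficient on |000> equals 0.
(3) The probability of measuring |111> is 1/4.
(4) The expectation value of XZX is 1.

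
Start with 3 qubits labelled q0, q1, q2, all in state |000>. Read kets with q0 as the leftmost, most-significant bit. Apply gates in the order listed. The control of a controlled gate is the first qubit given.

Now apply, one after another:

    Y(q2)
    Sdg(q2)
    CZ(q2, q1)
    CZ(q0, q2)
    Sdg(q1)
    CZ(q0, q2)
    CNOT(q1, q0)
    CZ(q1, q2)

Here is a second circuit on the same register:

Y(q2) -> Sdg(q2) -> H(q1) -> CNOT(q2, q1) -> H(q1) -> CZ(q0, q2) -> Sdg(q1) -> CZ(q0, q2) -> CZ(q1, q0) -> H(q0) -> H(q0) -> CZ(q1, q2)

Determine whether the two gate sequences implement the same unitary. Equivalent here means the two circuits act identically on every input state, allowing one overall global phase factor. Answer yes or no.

No, they are not equivalent — no single phase factor reconciles the two unitaries.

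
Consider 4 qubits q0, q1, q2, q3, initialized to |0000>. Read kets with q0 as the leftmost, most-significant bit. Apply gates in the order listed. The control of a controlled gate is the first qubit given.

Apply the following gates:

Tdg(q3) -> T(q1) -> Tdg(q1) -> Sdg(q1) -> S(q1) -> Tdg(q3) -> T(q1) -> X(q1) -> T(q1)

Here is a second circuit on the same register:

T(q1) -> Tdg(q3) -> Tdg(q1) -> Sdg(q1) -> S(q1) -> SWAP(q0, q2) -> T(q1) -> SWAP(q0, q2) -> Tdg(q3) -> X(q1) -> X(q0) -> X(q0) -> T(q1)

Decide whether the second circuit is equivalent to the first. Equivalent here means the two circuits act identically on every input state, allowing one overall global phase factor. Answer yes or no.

Yes: on every input state the two circuits agree up to one overall phase factor.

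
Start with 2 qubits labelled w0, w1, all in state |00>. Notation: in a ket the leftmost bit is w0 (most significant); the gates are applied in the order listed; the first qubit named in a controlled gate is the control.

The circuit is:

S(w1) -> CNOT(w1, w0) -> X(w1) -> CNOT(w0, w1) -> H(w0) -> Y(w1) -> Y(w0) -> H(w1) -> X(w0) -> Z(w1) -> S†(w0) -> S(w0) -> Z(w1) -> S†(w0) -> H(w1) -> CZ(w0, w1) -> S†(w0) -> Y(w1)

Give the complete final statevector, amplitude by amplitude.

After the circuit, the state carries amplitude 0 on |00>, sqrt(2)*I/2 on |01>, 0 on |10>, sqrt(2)*I/2 on |11>. Key observation: gates 10-13 undo each other exactly, leaving only the rest of the circuit to track.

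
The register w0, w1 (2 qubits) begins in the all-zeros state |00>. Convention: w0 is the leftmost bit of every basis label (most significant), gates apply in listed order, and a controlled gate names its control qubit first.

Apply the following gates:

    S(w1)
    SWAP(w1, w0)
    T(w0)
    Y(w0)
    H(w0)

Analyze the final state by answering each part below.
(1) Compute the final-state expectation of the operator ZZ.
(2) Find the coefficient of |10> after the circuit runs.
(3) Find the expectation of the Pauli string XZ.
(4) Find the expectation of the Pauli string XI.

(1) In the final state, ZZ has expectation 0.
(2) The final state's coefficient on |10> equals -sqrt(2)*I/2.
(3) The observable XZ averages to -1.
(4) In the final state, XI has expectation -1.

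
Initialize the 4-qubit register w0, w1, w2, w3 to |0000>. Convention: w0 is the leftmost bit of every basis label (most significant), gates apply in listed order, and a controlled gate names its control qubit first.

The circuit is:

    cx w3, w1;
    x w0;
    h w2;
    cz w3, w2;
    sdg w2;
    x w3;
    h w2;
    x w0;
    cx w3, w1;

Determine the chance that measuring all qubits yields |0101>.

Outcome |0101> occurs with probability 1/2.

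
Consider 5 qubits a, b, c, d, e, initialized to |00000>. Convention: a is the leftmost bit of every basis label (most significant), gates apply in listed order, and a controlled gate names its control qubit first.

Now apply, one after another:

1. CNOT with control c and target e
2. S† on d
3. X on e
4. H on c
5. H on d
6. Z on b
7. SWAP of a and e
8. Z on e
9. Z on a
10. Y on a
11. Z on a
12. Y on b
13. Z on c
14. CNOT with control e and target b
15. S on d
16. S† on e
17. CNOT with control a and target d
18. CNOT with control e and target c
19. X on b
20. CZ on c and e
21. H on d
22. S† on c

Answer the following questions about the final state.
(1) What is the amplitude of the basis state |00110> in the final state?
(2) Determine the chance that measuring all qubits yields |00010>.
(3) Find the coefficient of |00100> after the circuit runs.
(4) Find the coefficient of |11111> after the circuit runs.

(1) The amplitude on |00110> is sqrt(2)*(-1 - I)/4.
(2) Outcome |00010> occurs with probability 1/4.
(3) The amplitude on |00100> is sqrt(2)*(1 - I)/4.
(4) |11111> carries amplitude 0 in the final state.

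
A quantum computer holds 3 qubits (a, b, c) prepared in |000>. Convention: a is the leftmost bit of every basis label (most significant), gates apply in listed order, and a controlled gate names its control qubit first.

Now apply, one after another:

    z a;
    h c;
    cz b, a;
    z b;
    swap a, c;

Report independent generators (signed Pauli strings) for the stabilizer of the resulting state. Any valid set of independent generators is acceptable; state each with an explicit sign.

The stabilizer group can be generated by +XII, +IZI, +IIZ, among other valid generating sets.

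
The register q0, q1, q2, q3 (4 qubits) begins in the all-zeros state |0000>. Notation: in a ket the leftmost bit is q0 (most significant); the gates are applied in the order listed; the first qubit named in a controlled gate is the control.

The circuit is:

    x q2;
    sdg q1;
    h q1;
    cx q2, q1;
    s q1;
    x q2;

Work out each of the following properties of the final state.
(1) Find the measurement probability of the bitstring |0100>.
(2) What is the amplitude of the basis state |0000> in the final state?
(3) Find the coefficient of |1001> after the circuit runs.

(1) A full measurement returns |0100> with probability 1/2.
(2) |0000> carries amplitude sqrt(2)/2 in the final state.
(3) The amplitude on |1001> is 0.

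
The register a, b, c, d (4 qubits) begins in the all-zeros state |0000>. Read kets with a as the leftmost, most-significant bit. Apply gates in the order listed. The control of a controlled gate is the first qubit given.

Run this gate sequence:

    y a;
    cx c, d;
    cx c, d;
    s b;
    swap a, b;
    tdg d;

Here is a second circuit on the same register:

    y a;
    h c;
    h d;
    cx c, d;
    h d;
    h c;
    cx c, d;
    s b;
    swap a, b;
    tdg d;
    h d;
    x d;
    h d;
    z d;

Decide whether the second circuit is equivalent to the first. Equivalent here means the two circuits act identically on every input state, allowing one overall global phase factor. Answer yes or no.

No, they are not equivalent — no single phase factor reconciles the two unitaries.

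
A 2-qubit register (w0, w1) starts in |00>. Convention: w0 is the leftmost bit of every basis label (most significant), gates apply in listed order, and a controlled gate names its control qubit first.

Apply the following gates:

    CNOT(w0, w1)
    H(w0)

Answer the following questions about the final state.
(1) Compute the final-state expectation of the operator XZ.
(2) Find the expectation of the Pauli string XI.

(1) The observable XZ averages to 1.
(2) The observable XI averages to 1.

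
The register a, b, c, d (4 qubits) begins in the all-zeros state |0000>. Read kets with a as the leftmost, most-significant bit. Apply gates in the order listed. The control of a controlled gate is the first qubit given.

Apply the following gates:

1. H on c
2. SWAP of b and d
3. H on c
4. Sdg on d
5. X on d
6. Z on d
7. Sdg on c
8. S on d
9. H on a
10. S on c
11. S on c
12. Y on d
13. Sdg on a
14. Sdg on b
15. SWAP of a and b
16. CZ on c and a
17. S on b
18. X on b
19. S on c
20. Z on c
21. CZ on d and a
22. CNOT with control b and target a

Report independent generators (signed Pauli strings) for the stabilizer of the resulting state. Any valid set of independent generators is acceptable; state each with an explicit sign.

The final state is stabilized by the group generated by +XXII, +ZZII, +IIZI, +IIIZ; other independent generating sets are equally valid.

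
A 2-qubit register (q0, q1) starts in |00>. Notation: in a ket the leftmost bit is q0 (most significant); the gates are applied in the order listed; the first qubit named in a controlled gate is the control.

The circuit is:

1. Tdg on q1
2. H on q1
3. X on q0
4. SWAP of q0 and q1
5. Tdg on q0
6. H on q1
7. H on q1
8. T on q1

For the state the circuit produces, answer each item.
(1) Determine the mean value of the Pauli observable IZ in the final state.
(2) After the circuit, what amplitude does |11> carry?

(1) In the final state, IZ has expectation -1.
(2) |11> carries amplitude sqrt(2)/2 in the final state.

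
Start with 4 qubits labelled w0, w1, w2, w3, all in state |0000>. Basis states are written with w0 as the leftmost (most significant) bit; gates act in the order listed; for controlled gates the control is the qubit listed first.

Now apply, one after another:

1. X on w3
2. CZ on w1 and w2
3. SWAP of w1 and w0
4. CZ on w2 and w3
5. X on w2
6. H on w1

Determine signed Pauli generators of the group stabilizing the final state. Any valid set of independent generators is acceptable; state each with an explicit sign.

The stabilizer group can be generated by +IXII, +ZIII, -IIZI, -IIIZ, among other valid generating sets.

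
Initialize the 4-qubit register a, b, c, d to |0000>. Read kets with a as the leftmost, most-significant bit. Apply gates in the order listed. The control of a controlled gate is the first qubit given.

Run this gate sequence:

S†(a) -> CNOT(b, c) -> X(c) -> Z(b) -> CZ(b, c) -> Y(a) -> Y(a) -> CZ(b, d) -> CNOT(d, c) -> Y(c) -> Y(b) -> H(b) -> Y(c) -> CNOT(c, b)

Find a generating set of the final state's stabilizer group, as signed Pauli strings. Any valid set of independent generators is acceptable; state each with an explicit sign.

The final state is stabilized by the group generated by -IXII, +ZIII, -IIZI, +IIIZ; other independent generating sets are equally valid.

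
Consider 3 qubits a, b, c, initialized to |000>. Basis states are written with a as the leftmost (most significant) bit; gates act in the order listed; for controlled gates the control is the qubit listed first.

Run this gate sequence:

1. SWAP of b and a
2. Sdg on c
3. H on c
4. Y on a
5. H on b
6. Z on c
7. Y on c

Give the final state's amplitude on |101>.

The final state's coefficient on |101> equals -1/2.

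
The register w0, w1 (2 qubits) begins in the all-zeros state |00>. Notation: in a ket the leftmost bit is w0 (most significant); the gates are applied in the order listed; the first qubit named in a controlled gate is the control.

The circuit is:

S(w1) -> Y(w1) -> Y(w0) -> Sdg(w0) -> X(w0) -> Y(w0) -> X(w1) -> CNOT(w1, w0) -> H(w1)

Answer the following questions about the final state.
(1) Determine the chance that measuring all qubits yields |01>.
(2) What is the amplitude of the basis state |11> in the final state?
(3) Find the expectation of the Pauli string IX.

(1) Outcome |01> occurs with probability 0.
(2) |11> carries amplitude -sqrt(2)/2 in the final state.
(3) In the final state, IX has expectation 1.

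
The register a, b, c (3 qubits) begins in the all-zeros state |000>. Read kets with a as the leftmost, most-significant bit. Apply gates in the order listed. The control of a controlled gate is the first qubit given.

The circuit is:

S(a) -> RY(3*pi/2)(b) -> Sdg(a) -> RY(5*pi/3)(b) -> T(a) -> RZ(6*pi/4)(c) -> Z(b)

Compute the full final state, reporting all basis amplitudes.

After the circuit, the state carries amplitude (-sqrt(6) + sqrt(2))*exp(I*pi/4)/4 on |000>, (-sqrt(6) - sqrt(2))*exp(I*pi/4)/4 on |010>, and 0 on every other basis state.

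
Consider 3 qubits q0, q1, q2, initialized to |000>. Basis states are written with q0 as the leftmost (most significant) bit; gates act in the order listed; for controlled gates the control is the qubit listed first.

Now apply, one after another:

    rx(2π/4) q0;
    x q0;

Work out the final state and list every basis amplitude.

The resulting statevector has amplitude -sqrt(2)*I/2 on |000>, sqrt(2)/2 on |100>, and 0 on every other basis state.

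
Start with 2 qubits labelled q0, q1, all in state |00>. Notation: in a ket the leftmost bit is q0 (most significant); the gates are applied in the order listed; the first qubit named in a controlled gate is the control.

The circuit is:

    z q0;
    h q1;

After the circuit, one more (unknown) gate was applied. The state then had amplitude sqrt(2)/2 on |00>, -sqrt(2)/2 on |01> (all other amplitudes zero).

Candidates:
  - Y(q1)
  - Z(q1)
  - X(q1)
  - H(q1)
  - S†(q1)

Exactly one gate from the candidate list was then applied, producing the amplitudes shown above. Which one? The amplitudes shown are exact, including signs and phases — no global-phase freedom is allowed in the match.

The applied gate was Z(q1).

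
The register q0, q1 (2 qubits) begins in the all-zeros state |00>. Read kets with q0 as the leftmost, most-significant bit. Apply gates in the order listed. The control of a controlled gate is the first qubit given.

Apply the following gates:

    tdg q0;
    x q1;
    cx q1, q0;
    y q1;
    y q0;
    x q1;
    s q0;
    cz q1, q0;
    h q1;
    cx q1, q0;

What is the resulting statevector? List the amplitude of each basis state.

The final amplitudes are -sqrt(2)/2 on |00>, 0 on |01>, 0 on |10>, sqrt(2)/2 on |11>.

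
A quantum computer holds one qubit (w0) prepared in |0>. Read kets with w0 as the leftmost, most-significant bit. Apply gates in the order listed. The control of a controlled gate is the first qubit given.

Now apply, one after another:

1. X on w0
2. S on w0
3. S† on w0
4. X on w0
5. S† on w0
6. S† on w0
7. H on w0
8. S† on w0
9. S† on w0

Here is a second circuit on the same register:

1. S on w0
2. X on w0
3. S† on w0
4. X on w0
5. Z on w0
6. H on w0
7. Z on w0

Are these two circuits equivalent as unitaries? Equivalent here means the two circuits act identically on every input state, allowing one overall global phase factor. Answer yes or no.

No — the two circuits implement different unitaries, even allowing a global phase.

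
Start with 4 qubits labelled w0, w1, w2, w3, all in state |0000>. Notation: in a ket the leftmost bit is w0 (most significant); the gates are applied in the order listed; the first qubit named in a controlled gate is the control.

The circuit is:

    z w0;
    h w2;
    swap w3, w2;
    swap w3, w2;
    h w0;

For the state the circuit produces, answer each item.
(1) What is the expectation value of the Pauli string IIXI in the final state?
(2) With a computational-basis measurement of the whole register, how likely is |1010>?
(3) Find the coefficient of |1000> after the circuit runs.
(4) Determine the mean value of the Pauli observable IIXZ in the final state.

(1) The expectation value of IIXI is 1. Key observation: the block from step 3 through step 4 cancels to the identity and can be dropped.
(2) The probability of measuring |1010> is 1/4.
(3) |1000> carries amplitude 1/2 in the final state.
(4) The observable IIXZ averages to 1.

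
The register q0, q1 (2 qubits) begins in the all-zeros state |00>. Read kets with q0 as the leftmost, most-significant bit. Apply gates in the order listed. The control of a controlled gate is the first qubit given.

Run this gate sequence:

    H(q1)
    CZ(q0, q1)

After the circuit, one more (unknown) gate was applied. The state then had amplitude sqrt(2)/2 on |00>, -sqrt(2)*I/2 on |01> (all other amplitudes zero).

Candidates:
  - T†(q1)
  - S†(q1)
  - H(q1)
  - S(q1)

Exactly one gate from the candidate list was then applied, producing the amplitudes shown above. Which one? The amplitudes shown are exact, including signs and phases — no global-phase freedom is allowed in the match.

The applied gate was S†(q1).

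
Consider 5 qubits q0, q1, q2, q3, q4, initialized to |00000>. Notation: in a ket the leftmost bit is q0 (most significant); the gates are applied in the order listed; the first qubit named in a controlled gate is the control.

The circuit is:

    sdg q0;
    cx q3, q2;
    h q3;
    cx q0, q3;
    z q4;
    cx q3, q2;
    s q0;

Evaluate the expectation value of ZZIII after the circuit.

The expectation value of ZZIII is 1.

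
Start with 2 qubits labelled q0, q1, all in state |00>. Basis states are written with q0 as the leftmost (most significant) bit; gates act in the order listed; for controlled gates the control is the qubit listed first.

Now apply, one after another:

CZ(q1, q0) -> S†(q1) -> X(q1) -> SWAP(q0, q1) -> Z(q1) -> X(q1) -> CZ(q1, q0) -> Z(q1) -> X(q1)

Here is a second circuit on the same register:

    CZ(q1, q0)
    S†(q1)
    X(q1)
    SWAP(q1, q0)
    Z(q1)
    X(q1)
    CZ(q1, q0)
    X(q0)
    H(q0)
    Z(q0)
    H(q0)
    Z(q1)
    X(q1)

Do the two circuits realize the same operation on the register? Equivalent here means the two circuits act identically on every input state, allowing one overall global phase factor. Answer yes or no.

Yes — the two circuits implement the same unitary up to a global phase.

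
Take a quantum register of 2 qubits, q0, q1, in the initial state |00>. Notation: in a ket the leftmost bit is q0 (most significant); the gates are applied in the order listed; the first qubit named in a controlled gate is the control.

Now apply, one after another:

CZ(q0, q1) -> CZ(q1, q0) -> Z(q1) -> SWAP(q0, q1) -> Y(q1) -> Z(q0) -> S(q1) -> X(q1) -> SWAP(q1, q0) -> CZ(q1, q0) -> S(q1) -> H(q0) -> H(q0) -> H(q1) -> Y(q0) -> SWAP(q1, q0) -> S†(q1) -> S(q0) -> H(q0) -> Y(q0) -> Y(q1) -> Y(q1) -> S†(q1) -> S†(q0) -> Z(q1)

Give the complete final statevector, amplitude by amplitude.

The final amplitudes are 0 on |00>, -1/2 + I/2 on |01>, 0 on |10>, 1/2 - I/2 on |11>. Key observation: the block from step 12 through step 13 cancels to the identity and can be dropped.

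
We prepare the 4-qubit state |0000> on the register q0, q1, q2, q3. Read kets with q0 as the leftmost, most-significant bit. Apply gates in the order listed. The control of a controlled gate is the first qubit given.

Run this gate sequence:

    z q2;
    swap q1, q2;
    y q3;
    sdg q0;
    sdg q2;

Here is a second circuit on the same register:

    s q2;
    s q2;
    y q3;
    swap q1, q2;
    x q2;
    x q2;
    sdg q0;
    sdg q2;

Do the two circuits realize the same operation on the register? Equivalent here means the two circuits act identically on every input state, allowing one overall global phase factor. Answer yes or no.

Yes: on every input state the two circuits agree up to one overall phase factor.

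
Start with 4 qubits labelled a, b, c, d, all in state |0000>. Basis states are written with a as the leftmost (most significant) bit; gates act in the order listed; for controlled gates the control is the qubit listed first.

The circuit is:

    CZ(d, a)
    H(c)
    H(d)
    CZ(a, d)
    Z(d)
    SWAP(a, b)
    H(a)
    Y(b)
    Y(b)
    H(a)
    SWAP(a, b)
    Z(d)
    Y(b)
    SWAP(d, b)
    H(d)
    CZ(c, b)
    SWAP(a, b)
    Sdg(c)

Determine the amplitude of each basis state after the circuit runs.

After the circuit, the state carries amplitude sqrt(2)*I/4 on |0000>, -sqrt(2)*I/4 on |0001>, sqrt(2)/4 on |0010>, -sqrt(2)/4 on |0011>, 0 on |0100>, 0 on |0101>, 0 on |0110>, 0 on |0111>, sqrt(2)*I/4 on |1000>, -sqrt(2)*I/4 on |1001>, -sqrt(2)/4 on |1010>, sqrt(2)/4 on |1011>, 0 on |1100>, 0 on |1101>, 0 on |1110>, 0 on |1111>.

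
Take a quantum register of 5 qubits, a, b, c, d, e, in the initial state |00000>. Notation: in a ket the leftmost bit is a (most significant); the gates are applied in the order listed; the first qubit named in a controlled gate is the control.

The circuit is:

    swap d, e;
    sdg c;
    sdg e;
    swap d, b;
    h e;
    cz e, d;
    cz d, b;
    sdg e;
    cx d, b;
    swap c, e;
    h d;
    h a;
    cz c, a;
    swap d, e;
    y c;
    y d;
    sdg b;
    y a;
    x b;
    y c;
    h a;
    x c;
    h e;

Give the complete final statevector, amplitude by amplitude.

After the circuit, the state carries amplitude sqrt(2)*I/2 on |01010>, sqrt(2)/2 on |11110>, and 0 on every other basis state.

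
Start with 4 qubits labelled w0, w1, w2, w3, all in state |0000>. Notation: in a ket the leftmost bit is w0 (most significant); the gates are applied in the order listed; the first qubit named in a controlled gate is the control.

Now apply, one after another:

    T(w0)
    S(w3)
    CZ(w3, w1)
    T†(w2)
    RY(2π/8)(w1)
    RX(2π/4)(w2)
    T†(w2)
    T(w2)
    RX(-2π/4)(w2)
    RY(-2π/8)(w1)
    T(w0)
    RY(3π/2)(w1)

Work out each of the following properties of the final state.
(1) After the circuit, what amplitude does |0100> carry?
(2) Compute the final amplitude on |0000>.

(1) The final state's coefficient on |0100> equals sqrt(2)/2. Key observation: steps 5-10 multiply out to the identity, so the circuit reduces to the remaining gates.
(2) |0000> carries amplitude -sqrt(2)/2 in the final state.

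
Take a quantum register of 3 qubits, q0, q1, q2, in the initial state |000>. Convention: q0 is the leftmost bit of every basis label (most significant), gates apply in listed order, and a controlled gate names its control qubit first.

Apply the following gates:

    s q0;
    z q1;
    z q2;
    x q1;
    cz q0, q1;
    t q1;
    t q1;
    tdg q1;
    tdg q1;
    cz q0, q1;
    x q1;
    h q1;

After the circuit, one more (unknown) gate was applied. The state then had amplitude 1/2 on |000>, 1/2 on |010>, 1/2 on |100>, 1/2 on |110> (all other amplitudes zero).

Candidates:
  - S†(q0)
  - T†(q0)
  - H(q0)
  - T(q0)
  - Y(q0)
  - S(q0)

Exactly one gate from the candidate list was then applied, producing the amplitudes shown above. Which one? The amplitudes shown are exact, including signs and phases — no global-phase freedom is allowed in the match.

It was H(q0) that produced the state shown. Key observation: gates 4-11 undo each other exactly, leaving only the rest of the circuit to track.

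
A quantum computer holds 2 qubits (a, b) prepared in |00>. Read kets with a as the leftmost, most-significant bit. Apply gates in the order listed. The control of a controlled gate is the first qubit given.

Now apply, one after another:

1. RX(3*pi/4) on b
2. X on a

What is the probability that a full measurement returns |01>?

A full measurement returns |01> with probability 0.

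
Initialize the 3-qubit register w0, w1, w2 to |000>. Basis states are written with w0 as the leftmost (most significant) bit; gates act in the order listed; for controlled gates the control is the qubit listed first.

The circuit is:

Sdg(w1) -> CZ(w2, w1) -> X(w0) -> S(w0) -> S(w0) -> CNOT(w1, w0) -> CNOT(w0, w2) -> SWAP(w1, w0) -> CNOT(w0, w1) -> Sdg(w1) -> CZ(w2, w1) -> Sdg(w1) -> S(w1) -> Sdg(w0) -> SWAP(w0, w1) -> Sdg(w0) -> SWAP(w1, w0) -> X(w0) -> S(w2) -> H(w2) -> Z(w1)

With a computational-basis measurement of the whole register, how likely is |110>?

Outcome |110> occurs with probability 1/2.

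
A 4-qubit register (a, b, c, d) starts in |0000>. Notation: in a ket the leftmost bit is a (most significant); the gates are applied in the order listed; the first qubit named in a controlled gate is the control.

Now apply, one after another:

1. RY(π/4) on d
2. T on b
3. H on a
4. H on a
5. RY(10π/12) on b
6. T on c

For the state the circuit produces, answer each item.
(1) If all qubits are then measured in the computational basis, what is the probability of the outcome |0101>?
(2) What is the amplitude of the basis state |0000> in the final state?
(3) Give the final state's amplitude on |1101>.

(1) The probability of measuring |0101> is -sqrt(2)/8 - sqrt(6)/16 + sqrt(3)/8 + 1/4.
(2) The final state's coefficient on |0000> equals (-sqrt(2) + sqrt(6))*sqrt(sqrt(2) + 2)/8.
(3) The final state's coefficient on |1101> equals 0.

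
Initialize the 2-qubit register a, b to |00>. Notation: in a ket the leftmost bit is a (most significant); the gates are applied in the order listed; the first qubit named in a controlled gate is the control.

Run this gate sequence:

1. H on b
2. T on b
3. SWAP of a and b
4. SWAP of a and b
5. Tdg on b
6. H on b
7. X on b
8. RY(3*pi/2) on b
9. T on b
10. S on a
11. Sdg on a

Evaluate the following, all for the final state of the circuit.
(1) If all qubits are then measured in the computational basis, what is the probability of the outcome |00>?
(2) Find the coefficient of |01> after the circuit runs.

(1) The probability of measuring |00> is 1/2. Key observation: gates 1-6 undo each other exactly, leaving only the rest of the circuit to track.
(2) The final state's coefficient on |01> equals -sqrt(2)*exp(I*pi/4)/2.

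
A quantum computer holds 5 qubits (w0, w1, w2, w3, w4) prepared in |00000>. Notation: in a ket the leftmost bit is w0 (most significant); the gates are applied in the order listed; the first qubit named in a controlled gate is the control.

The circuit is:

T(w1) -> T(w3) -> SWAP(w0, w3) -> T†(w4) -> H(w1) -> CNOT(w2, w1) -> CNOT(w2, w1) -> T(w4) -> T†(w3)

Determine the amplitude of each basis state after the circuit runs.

After the circuit, the state carries amplitude sqrt(2)/2 on |00000>, sqrt(2)/2 on |01000>, and 0 on every other basis state. Key observation: gates 6-7 undo each other exactly, leaving only the rest of the circuit to track.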